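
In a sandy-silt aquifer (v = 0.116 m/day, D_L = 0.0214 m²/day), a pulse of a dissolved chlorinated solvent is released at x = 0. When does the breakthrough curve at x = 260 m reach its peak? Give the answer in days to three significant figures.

For the 1D instantaneous-source solution, setting ∂C/∂t = 0 at fixed x gives v²t² + 2Dt − x² = 0, so t = (√(D² + v²x²) − D)/v².
√(D² + v²x²) = √(0.0214² + 0.116² × 260²) = 30.16; v² = 0.013456.
t = (30.16 − 0.0214)/0.013456 = 2240 days (vs. the pure-advection estimate x/v = 2240 d).

2240 days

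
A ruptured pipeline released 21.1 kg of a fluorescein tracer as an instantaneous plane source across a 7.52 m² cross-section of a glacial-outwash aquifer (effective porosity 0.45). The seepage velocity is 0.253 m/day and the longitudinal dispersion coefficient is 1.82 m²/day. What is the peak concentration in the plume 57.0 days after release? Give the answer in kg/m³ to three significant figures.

0.173 kg/m³

The peak of an instantaneous 1D plume sits at x = vt; there the Gaussian factor is 1 and C_max = M/(n_e·A·√(4πDt)), where n_e·A is the pore area the mass is dissolved in.
√(4πDt) = √(4π × 1.82 × 57.0) = 36.11 m, so C_max = 21.1/(0.45 × 7.52 × 36.11) = 0.173 kg/m³.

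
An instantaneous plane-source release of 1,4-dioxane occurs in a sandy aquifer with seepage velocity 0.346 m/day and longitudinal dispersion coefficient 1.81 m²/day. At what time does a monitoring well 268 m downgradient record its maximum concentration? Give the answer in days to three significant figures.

For the 1D instantaneous-source solution, setting ∂C/∂t = 0 at fixed x gives v²t² + 2Dt − x² = 0, so t = (√(D² + v²x²) − D)/v².
√(D² + v²x²) = √(1.81² + 0.346² × 268²) = 92.75; v² = 0.119716.
t = (92.75 − 1.81)/0.119716 = 760 days (vs. the pure-advection estimate x/v = 775 d).

760 days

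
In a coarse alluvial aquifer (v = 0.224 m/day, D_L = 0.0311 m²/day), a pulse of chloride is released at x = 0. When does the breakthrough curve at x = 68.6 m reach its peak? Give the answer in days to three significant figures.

For the 1D instantaneous-source solution, setting ∂C/∂t = 0 at fixed x gives v²t² + 2Dt − x² = 0, so t = (√(D² + v²x²) − D)/v².
√(D² + v²x²) = √(0.0311² + 0.224² × 68.6²) = 15.37; v² = 0.050176.
t = (15.37 − 0.0311)/0.050176 = 306 days (vs. the pure-advection estimate x/v = 306 d).

306 days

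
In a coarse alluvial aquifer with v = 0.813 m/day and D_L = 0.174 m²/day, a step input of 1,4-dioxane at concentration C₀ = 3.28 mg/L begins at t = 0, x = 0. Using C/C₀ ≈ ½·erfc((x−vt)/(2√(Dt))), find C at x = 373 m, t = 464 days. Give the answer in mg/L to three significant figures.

For a continuous step input, C/C₀ ≈ ½·erfc((x−vt)/(2√(Dt))).
vt = 0.813 × 464 = 377.232 m and 2√(Dt) = 2√(0.174 × 464) = 17.97 m.
Argument (x−vt)/(2√(Dt)) = (373 − 377.232)/17.97 = -0.2355; ½·erfc(-0.2355) = 0.6305.
C = 3.28 × 0.6305 = 2.07 mg/L.

2.07 mg/L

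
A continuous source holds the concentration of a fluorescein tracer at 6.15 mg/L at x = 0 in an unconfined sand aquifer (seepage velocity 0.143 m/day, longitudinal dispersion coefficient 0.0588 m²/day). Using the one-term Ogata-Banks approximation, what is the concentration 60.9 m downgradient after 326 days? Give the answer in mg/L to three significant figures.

For a continuous step input, C/C₀ ≈ ½·erfc((x−vt)/(2√(Dt))).
vt = 0.143 × 326 = 46.618 m and 2√(Dt) = 2√(0.0588 × 326) = 8.756 m.
Argument (x−vt)/(2√(Dt)) = (60.9 − 46.618)/8.756 = 1.631; ½·erfc(1.631) = 0.01054.
C = 6.15 × 0.01054 = 0.0648 mg/L.

0.0648 mg/L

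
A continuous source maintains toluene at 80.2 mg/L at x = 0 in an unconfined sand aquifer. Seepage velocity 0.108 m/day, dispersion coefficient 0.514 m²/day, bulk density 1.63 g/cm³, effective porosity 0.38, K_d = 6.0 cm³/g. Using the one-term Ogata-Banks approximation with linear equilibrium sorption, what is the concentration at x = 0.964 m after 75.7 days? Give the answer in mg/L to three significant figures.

28.1 mg/L

Retardation factor R = 1 + ρ_b·K_d/n = 1 + 1.63 × 6.0/0.38 = 26.74.
Sorption retards both mechanisms: v_R = v/R = 0.004039 m/day, D_R = D/R = 0.01922 m²/day.
v_R·t = 0.004039 × 75.7 = 0.3057523 m; 2√(D_R t) = 2.412 m; argument = (0.964 − 0.3057523)/2.412 = 0.2729.
C = C₀ × ½·erfc(0.2729) = 80.2 × 0.3498 = 28.1 mg/L.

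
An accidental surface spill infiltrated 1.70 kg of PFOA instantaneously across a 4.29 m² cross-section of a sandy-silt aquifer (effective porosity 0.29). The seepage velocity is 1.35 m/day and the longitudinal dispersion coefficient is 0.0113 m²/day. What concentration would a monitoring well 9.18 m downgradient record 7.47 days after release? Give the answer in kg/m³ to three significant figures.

0.118 kg/m³

For an instantaneous plane source, C(x,t) = M/(n_e·A·√(4πDt)) · exp(−(x−vt)²/(4Dt)), with n_e·A the pore (flow) area.
Plume center vt = 1.35 × 7.47 = 10.0845 m, so the well at 9.18 m is 0.9045 m upgradient of the peak.
√(4πDt) = 1.030 m, giving peak height M/(n_e·A·√(4πDt)) = 1.70/(0.29 × 4.29 × 1.030) = 1.327 kg/m³.
(x−vt)²/(4Dt) = (-0.9045)²/(4 × 0.0113 × 7.47) = 2.423; exp(−2.423) = 0.08866.
C = 1.327 × 0.08866 = 0.118 kg/m³.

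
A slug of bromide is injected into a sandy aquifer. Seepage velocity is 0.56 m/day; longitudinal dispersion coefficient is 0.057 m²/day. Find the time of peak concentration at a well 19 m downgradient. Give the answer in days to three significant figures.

33.7 days

For the 1D instantaneous-source solution, setting ∂C/∂t = 0 at fixed x gives v²t² + 2Dt − x² = 0, so t = (√(D² + v²x²) − D)/v².
√(D² + v²x²) = √(0.057² + 0.56² × 19²) = 10.64; v² = 0.3136.
t = (10.64 − 0.057)/0.3136 = 33.7 days (vs. the pure-advection estimate x/v = 33.9 d).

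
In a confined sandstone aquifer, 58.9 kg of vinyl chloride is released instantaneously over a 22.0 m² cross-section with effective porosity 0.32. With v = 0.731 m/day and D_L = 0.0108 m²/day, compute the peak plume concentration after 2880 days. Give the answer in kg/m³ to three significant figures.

0.423 kg/m³

The peak of an instantaneous 1D plume sits at x = vt; there the Gaussian factor is 1 and C_max = M/(n_e·A·√(4πDt)), where n_e·A is the pore area the mass is dissolved in.
√(4πDt) = √(4π × 0.0108 × 2880) = 19.77 m, so C_max = 58.9/(0.32 × 22.0 × 19.77) = 0.423 kg/m³.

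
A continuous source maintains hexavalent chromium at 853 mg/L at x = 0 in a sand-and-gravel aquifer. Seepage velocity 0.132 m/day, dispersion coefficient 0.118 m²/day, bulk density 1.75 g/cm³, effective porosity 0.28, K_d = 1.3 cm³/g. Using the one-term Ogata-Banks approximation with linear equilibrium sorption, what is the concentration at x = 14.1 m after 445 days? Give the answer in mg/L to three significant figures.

Retardation factor R = 1 + ρ_b·K_d/n = 1 + 1.75 × 1.3/0.28 = 9.125.
Sorption retards both mechanisms: v_R = v/R = 0.01447 m/day, D_R = D/R = 0.01293 m²/day.
v_R·t = 0.01447 × 445 = 6.43915 m; 2√(D_R t) = 4.797 m; argument = (14.1 − 6.43915)/4.797 = 1.597.
C = C₀ × ½·erfc(1.597) = 853 × 0.01196 = 10.2 mg/L.

10.2 mg/L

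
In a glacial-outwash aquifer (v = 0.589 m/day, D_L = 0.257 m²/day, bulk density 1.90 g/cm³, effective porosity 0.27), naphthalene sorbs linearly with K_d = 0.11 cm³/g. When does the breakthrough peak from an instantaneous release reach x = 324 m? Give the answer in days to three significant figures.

975 days

Retardation factor R = 1 + ρ_b·K_d/n = 1 + 1.90 × 0.11/0.27 = 1.774.
Sorption retards both mechanisms: v_R = v/R = 0.3320 m/day, D_R = D/R = 0.1449 m²/day.
Peak time from v_R²t² + 2D_R t − x² = 0: t = (√(D_R² + v_R²x²) − D_R)/v_R².
√(D_R² + v_R²x²) = √(0.1449² + 0.3320² × 324²) = 107.6; v_R² = 0.1102.
t = (107.6 − 0.1449)/0.1102 = 975 days.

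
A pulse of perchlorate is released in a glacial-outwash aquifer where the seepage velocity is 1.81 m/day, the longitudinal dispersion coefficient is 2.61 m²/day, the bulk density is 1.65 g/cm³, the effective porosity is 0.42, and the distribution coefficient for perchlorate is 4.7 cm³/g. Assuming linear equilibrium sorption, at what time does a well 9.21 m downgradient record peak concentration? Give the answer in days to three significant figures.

84.7 days

Retardation factor R = 1 + ρ_b·K_d/n = 1 + 1.65 × 4.7/0.42 = 19.46.
Sorption retards both mechanisms: v_R = v/R = 0.09301 m/day, D_R = D/R = 0.1341 m²/day.
Peak time from v_R²t² + 2D_R t − x² = 0: t = (√(D_R² + v_R²x²) − D_R)/v_R².
√(D_R² + v_R²x²) = √(0.1341² + 0.09301² × 9.21²) = 0.8671; v_R² = 0.008651.
t = (0.8671 − 0.1341)/0.008651 = 84.7 days.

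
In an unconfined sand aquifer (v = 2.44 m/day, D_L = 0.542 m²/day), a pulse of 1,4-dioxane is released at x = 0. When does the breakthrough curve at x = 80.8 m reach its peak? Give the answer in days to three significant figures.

For the 1D instantaneous-source solution, setting ∂C/∂t = 0 at fixed x gives v²t² + 2Dt − x² = 0, so t = (√(D² + v²x²) − D)/v².
√(D² + v²x²) = √(0.542² + 2.44² × 80.8²) = 197.2; v² = 5.9536.
t = (197.2 − 0.542)/5.9536 = 33.0 days (vs. the pure-advection estimate x/v = 33.1 d).

33.0 days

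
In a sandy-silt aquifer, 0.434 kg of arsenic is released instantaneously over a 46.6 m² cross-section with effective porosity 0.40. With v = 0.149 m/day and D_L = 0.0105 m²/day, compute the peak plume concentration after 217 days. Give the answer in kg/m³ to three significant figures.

0.00435 kg/m³

The peak of an instantaneous 1D plume sits at x = vt; there the Gaussian factor is 1 and C_max = M/(n_e·A·√(4πDt)), where n_e·A is the pore area the mass is dissolved in.
√(4πDt) = √(4π × 0.0105 × 217) = 5.351 m, so C_max = 0.434/(0.40 × 46.6 × 5.351) = 0.00435 kg/m³.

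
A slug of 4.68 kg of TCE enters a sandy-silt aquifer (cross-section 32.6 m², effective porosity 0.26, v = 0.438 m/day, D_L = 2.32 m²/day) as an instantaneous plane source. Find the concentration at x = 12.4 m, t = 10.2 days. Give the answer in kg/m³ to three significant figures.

For an instantaneous plane source, C(x,t) = M/(n_e·A·√(4πDt)) · exp(−(x−vt)²/(4Dt)), with n_e·A the pore (flow) area.
Plume center vt = 0.438 × 10.2 = 4.4676 m, so the well at 12.4 m is 7.9324 m downgradient of the peak.
√(4πDt) = 17.24 m, giving peak height M/(n_e·A·√(4πDt)) = 4.68/(0.26 × 32.6 × 17.24) = 0.03203 kg/m³.
(x−vt)²/(4Dt) = (7.9324)²/(4 × 2.32 × 10.2) = 0.6648; exp(−0.6648) = 0.5144.
C = 0.03203 × 0.5144 = 0.0165 kg/m³.

0.0165 kg/m³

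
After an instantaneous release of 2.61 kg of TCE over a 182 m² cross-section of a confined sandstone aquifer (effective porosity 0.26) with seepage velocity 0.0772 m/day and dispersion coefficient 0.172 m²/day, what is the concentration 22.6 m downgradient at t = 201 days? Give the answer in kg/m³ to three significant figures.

0.00184 kg/m³

For an instantaneous plane source, C(x,t) = M/(n_e·A·√(4πDt)) · exp(−(x−vt)²/(4Dt)), with n_e·A the pore (flow) area.
Plume center vt = 0.0772 × 201 = 15.5172 m, so the well at 22.6 m is 7.0828 m downgradient of the peak.
√(4πDt) = 20.84 m, giving peak height M/(n_e·A·√(4πDt)) = 2.61/(0.26 × 182 × 20.84) = 0.002647 kg/m³.
(x−vt)²/(4Dt) = (7.0828)²/(4 × 0.172 × 201) = 0.3628; exp(−0.3628) = 0.6957.
C = 0.002647 × 0.6957 = 0.00184 kg/m³.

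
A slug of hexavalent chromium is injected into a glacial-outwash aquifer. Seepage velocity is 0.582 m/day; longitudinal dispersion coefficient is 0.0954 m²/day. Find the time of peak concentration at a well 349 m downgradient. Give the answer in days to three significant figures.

599 days

For the 1D instantaneous-source solution, setting ∂C/∂t = 0 at fixed x gives v²t² + 2Dt − x² = 0, so t = (√(D² + v²x²) − D)/v².
√(D² + v²x²) = √(0.0954² + 0.582² × 349²) = 203.1; v² = 0.338724.
t = (203.1 − 0.0954)/0.338724 = 599 days (vs. the pure-advection estimate x/v = 600 d).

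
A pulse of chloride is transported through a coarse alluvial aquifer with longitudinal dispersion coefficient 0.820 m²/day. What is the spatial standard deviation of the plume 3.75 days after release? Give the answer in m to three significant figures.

Dispersive spreading gives a Gaussian with σ² = 2Dt; advection only shifts the center.
σ = √(2 × 0.820 × 3.75) = 2.48 m.

2.48 m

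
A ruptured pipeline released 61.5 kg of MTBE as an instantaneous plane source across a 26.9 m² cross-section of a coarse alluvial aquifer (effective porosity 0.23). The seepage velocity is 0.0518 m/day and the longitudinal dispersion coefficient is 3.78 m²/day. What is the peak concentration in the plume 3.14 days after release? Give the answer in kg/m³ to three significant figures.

The peak of an instantaneous 1D plume sits at x = vt; there the Gaussian factor is 1 and C_max = M/(n_e·A·√(4πDt)), where n_e·A is the pore area the mass is dissolved in.
√(4πDt) = √(4π × 3.78 × 3.14) = 12.21 m, so C_max = 61.5/(0.23 × 26.9 × 12.21) = 0.814 kg/m³.

0.814 kg/m³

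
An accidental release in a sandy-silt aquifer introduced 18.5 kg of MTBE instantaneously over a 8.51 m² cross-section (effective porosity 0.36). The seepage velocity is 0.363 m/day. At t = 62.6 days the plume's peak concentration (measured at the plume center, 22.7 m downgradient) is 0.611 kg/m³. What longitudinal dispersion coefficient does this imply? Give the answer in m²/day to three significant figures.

0.124 m²/day

At the plume center C_max = M/(n_e·A·√(4πDt)), so D = M²/(4πt·(n_e·A·C_max)²).
n_e·A·C_max = 0.36 × 8.51 × 0.611 = 1.872 kg/m.
D = 18.5²/(4π × 62.6 × 1.872²) = 0.124 m²/day.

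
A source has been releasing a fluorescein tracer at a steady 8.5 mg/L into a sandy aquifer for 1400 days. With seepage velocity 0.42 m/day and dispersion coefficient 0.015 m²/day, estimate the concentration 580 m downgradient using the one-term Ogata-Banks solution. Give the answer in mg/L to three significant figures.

7.58 mg/L

For a continuous step input, C/C₀ ≈ ½·erfc((x−vt)/(2√(Dt))).
vt = 0.42 × 1400 = 588 m and 2√(Dt) = 2√(0.015 × 1400) = 9.165 m.
Argument (x−vt)/(2√(Dt)) = (580 − 588)/9.165 = -0.8729; ½·erfc(-0.8729) = 0.8915.
C = 8.5 × 0.8915 = 7.58 mg/L.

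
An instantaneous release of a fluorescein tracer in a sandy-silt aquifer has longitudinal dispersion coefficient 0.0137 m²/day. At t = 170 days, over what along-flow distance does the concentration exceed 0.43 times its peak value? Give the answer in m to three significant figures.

5.61 m

The plume is Gaussian with σ = √(2Dt) = √(2 × 0.0137 × 170) = 2.158 m.
C/C_peak = exp(−Δx²/(2σ²)) = 0.43 ⇒ Δx = σ·√(−2 ln 0.43) = 2.158 × 1.299 = 2.803 m.
Width = 2Δx = 5.61 m.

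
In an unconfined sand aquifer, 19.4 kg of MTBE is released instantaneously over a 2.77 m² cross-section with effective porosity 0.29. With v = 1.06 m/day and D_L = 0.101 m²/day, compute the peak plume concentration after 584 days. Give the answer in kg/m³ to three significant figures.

The peak of an instantaneous 1D plume sits at x = vt; there the Gaussian factor is 1 and C_max = M/(n_e·A·√(4πDt)), where n_e·A is the pore area the mass is dissolved in.
√(4πDt) = √(4π × 0.101 × 584) = 27.23 m, so C_max = 19.4/(0.29 × 2.77 × 27.23) = 0.887 kg/m³.

0.887 kg/m³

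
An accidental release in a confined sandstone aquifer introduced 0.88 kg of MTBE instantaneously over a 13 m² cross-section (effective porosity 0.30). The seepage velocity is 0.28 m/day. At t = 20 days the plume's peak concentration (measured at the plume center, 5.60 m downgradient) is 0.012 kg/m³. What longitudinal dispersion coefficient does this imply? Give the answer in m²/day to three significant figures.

At the plume center C_max = M/(n_e·A·√(4πDt)), so D = M²/(4πt·(n_e·A·C_max)²).
n_e·A·C_max = 0.30 × 13 × 0.012 = 0.04680 kg/m.
D = 0.88²/(4π × 20 × 0.04680²) = 1.41 m²/day.

1.41 m²/day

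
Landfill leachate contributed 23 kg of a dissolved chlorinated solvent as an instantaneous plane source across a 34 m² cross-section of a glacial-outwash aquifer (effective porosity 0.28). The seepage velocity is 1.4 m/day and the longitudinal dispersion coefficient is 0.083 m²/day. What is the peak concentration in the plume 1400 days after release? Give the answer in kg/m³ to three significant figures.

0.0632 kg/m³

The peak of an instantaneous 1D plume sits at x = vt; there the Gaussian factor is 1 and C_max = M/(n_e·A·√(4πDt)), where n_e·A is the pore area the mass is dissolved in.
√(4πDt) = √(4π × 0.083 × 1400) = 38.21 m, so C_max = 23/(0.28 × 34 × 38.21) = 0.0632 kg/m³.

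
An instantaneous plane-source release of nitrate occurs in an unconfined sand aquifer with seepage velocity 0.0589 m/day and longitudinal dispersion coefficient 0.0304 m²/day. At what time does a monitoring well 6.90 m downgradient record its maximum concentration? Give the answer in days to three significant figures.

For the 1D instantaneous-source solution, setting ∂C/∂t = 0 at fixed x gives v²t² + 2Dt − x² = 0, so t = (√(D² + v²x²) − D)/v².
√(D² + v²x²) = √(0.0304² + 0.0589² × 6.90²) = 0.4075; v² = 0.00346921.
t = (0.4075 − 0.0304)/0.00346921 = 109 days (vs. the pure-advection estimate x/v = 117 d).

109 days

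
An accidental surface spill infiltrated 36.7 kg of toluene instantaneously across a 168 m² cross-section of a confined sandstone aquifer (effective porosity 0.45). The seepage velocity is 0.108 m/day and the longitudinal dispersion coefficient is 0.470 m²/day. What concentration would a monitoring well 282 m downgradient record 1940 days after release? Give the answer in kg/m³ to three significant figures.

For an instantaneous plane source, C(x,t) = M/(n_e·A·√(4πDt)) · exp(−(x−vt)²/(4Dt)), with n_e·A the pore (flow) area.
Plume center vt = 0.108 × 1940 = 209.52 m, so the well at 282 m is 72.48 m downgradient of the peak.
√(4πDt) = 107.0 m, giving peak height M/(n_e·A·√(4πDt)) = 36.7/(0.45 × 168 × 107.0) = 0.004537 kg/m³.
(x−vt)²/(4Dt) = (72.48)²/(4 × 0.470 × 1940) = 1.440; exp(−1.440) = 0.2369.
C = 0.004537 × 0.2369 = 0.00107 kg/m³.

0.00107 kg/m³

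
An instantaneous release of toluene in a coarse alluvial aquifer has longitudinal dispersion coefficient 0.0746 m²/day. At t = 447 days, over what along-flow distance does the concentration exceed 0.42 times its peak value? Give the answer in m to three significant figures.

The plume is Gaussian with σ = √(2Dt) = √(2 × 0.0746 × 447) = 8.167 m.
C/C_peak = exp(−Δx²/(2σ²)) = 0.42 ⇒ Δx = σ·√(−2 ln 0.42) = 8.167 × 1.317 = 10.76 m.
Width = 2Δx = 21.5 m.

21.5 m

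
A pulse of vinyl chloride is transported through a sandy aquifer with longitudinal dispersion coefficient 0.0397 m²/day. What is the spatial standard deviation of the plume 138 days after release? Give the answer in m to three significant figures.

3.31 m

Dispersive spreading gives a Gaussian with σ² = 2Dt; advection only shifts the center.
σ = √(2 × 0.0397 × 138) = 3.31 m.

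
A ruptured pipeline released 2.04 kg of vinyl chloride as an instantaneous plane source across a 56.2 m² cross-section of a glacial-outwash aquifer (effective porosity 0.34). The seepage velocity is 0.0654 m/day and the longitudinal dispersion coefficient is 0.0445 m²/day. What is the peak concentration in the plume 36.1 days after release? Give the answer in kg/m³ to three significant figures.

The peak of an instantaneous 1D plume sits at x = vt; there the Gaussian factor is 1 and C_max = M/(n_e·A·√(4πDt)), where n_e·A is the pore area the mass is dissolved in.
√(4πDt) = √(4π × 0.0445 × 36.1) = 4.493 m, so C_max = 2.04/(0.34 × 56.2 × 4.493) = 0.0238 kg/m³.

0.0238 kg/m³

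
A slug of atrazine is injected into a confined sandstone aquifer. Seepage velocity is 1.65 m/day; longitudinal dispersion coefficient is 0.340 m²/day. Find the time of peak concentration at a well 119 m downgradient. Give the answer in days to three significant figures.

For the 1D instantaneous-source solution, setting ∂C/∂t = 0 at fixed x gives v²t² + 2Dt − x² = 0, so t = (√(D² + v²x²) − D)/v².
√(D² + v²x²) = √(0.340² + 1.65² × 119²) = 196.4; v² = 2.7225.
t = (196.4 − 0.340)/2.7225 = 72.0 days (vs. the pure-advection estimate x/v = 72.1 d).

72.0 days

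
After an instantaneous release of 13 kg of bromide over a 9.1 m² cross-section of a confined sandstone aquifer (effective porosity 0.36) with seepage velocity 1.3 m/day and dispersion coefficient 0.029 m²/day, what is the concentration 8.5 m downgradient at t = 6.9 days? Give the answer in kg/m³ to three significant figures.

For an instantaneous plane source, C(x,t) = M/(n_e·A·√(4πDt)) · exp(−(x−vt)²/(4Dt)), with n_e·A the pore (flow) area.
Plume center vt = 1.3 × 6.9 = 8.97 m, so the well at 8.5 m is 0.47 m upgradient of the peak.
√(4πDt) = 1.586 m, giving peak height M/(n_e·A·√(4πDt)) = 13/(0.36 × 9.1 × 1.586) = 2.502 kg/m³.
(x−vt)²/(4Dt) = (-0.47)²/(4 × 0.029 × 6.9) = 0.2760; exp(−0.2760) = 0.7588.
C = 2.502 × 0.7588 = 1.90 kg/m³.

1.90 kg/m³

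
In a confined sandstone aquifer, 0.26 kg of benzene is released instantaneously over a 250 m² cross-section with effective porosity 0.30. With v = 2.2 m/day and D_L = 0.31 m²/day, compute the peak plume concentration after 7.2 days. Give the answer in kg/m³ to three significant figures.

0.000655 kg/m³

The peak of an instantaneous 1D plume sits at x = vt; there the Gaussian factor is 1 and C_max = M/(n_e·A·√(4πDt)), where n_e·A is the pore area the mass is dissolved in.
√(4πDt) = √(4π × 0.31 × 7.2) = 5.296 m, so C_max = 0.26/(0.30 × 250 × 5.296) = 0.000655 kg/m³.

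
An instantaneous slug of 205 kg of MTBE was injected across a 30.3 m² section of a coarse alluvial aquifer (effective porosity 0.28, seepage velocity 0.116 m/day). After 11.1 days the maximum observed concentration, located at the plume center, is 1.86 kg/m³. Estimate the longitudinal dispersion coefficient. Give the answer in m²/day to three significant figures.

1.21 m²/day

At the plume center C_max = M/(n_e·A·√(4πDt)), so D = M²/(4πt·(n_e·A·C_max)²).
n_e·A·C_max = 0.28 × 30.3 × 1.86 = 15.78 kg/m.
D = 205²/(4π × 11.1 × 15.78²) = 1.21 m²/day.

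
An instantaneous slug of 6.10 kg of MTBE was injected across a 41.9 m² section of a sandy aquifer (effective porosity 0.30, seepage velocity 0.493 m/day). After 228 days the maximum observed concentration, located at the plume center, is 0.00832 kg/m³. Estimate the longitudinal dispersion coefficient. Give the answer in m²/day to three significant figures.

1.19 m²/day

At the plume center C_max = M/(n_e·A·√(4πDt)), so D = M²/(4πt·(n_e·A·C_max)²).
n_e·A·C_max = 0.30 × 41.9 × 0.00832 = 0.1046 kg/m.
D = 6.10²/(4π × 228 × 0.1046²) = 1.19 m²/day.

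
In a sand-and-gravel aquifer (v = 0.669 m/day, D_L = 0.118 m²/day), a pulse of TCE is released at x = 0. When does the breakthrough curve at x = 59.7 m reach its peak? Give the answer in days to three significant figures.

89.0 days

For the 1D instantaneous-source solution, setting ∂C/∂t = 0 at fixed x gives v²t² + 2Dt − x² = 0, so t = (√(D² + v²x²) − D)/v².
√(D² + v²x²) = √(0.118² + 0.669² × 59.7²) = 39.94; v² = 0.447561.
t = (39.94 − 0.118)/0.447561 = 89.0 days (vs. the pure-advection estimate x/v = 89.2 d).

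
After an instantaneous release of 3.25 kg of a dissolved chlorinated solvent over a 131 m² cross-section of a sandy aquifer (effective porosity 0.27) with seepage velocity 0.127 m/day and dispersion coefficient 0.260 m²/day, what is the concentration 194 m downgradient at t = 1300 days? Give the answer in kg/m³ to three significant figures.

0.000760 kg/m³

For an instantaneous plane source, C(x,t) = M/(n_e·A·√(4πDt)) · exp(−(x−vt)²/(4Dt)), with n_e·A the pore (flow) area.
Plume center vt = 0.127 × 1300 = 165.1 m, so the well at 194 m is 28.9 m downgradient of the peak.
√(4πDt) = 65.17 m, giving peak height M/(n_e·A·√(4πDt)) = 3.25/(0.27 × 131 × 65.17) = 0.001410 kg/m³.
(x−vt)²/(4Dt) = (28.9)²/(4 × 0.260 × 1300) = 0.6178; exp(−0.6178) = 0.5391.
C = 0.001410 × 0.5391 = 0.000760 kg/m³.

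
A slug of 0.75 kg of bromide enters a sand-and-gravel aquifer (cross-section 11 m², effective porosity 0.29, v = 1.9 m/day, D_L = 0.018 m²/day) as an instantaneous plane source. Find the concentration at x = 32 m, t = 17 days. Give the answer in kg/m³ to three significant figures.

0.111 kg/m³

For an instantaneous plane source, C(x,t) = M/(n_e·A·√(4πDt)) · exp(−(x−vt)²/(4Dt)), with n_e·A the pore (flow) area.
Plume center vt = 1.9 × 17 = 32.3 m, so the well at 32 m is 0.3 m upgradient of the peak.
√(4πDt) = 1.961 m, giving peak height M/(n_e·A·√(4πDt)) = 0.75/(0.29 × 11 × 1.961) = 0.1199 kg/m³.
(x−vt)²/(4Dt) = (-0.3)²/(4 × 0.018 × 17) = 0.07353; exp(−0.07353) = 0.9291.
C = 0.1199 × 0.9291 = 0.111 kg/m³.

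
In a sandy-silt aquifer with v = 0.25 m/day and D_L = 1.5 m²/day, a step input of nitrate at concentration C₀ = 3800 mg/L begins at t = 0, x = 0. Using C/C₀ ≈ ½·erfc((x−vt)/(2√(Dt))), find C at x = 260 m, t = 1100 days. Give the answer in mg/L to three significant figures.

2290 mg/L

For a continuous step input, C/C₀ ≈ ½·erfc((x−vt)/(2√(Dt))).
vt = 0.25 × 1100 = 275 m and 2√(Dt) = 2√(1.5 × 1100) = 81.24 m.
Argument (x−vt)/(2√(Dt)) = (260 − 275)/81.24 = -0.1846; ½·erfc(-0.1846) = 0.6030.
C = 3800 × 0.6030 = 2290 mg/L.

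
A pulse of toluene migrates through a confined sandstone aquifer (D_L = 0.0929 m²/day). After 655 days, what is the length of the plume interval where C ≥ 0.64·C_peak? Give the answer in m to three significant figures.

The plume is Gaussian with σ = √(2Dt) = √(2 × 0.0929 × 655) = 11.03 m.
C/C_peak = exp(−Δx²/(2σ²)) = 0.64 ⇒ Δx = σ·√(−2 ln 0.64) = 11.03 × 0.9448 = 10.42 m.
Width = 2Δx = 20.8 m.

20.8 m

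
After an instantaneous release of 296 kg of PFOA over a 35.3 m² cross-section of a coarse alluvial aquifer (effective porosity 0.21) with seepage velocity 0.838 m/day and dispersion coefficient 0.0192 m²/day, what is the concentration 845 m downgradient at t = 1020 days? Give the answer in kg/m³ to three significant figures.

0.754 kg/m³

For an instantaneous plane source, C(x,t) = M/(n_e·A·√(4πDt)) · exp(−(x−vt)²/(4Dt)), with n_e·A the pore (flow) area.
Plume center vt = 0.838 × 1020 = 854.76 m, so the well at 845 m is 9.76 m upgradient of the peak.
√(4πDt) = 15.69 m, giving peak height M/(n_e·A·√(4πDt)) = 296/(0.21 × 35.3 × 15.69) = 2.545 kg/m³.
(x−vt)²/(4Dt) = (-9.76)²/(4 × 0.0192 × 1020) = 1.216; exp(−1.216) = 0.2964.
C = 2.545 × 0.2964 = 0.754 kg/m³.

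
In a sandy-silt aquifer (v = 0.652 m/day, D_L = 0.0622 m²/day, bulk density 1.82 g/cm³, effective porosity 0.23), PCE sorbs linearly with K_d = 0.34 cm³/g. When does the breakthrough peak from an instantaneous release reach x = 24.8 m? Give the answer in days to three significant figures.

140 days

Retardation factor R = 1 + ρ_b·K_d/n = 1 + 1.82 × 0.34/0.23 = 3.690.
Sorption retards both mechanisms: v_R = v/R = 0.1767 m/day, D_R = D/R = 0.01686 m²/day.
Peak time from v_R²t² + 2D_R t − x² = 0: t = (√(D_R² + v_R²x²) − D_R)/v_R².
√(D_R² + v_R²x²) = √(0.01686² + 0.1767² × 24.8²) = 4.382; v_R² = 0.03122.
t = (4.382 − 0.01686)/0.03122 = 140 days.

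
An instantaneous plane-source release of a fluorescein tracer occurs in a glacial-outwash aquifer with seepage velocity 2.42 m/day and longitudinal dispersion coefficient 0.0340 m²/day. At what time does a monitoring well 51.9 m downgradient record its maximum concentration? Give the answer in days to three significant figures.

For the 1D instantaneous-source solution, setting ∂C/∂t = 0 at fixed x gives v²t² + 2Dt − x² = 0, so t = (√(D² + v²x²) − D)/v².
√(D² + v²x²) = √(0.0340² + 2.42² × 51.9²) = 125.6; v² = 5.8564.
t = (125.6 − 0.0340)/5.8564 = 21.4 days (vs. the pure-advection estimate x/v = 21.4 d).

21.4 days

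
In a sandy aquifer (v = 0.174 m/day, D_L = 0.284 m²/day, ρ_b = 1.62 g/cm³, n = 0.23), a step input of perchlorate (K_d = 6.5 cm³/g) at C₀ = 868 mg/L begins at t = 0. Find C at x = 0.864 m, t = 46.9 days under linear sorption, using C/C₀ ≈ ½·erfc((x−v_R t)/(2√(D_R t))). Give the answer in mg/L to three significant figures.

Retardation factor R = 1 + ρ_b·K_d/n = 1 + 1.62 × 6.5/0.23 = 46.78.
Sorption retards both mechanisms: v_R = v/R = 0.003720 m/day, D_R = D/R = 0.006071 m²/day.
v_R·t = 0.003720 × 46.9 = 0.174468 m; 2√(D_R t) = 1.067 m; argument = (0.864 − 0.174468)/1.067 = 0.6462.
C = C₀ × ½·erfc(0.6462) = 868 × 0.1804 = 157 mg/L.

157 mg/L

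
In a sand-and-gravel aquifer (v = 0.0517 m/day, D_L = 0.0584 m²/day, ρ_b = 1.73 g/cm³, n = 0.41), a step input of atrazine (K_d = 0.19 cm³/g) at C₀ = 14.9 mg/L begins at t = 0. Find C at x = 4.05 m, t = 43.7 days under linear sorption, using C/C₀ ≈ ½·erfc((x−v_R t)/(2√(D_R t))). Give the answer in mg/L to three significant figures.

0.720 mg/L

Retardation factor R = 1 + ρ_b·K_d/n = 1 + 1.73 × 0.19/0.41 = 1.802.
Sorption retards both mechanisms: v_R = v/R = 0.02869 m/day, D_R = D/R = 0.03241 m²/day.
v_R·t = 0.02869 × 43.7 = 1.253753 m; 2√(D_R t) = 2.380 m; argument = (4.05 − 1.253753)/2.380 = 1.175.
C = C₀ × ½·erfc(1.175) = 14.9 × 0.04829 = 0.720 mg/L.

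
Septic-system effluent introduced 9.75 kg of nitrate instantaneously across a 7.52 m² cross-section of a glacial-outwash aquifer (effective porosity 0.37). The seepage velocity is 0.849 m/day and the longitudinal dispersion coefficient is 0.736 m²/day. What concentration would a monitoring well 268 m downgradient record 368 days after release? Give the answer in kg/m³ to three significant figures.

0.00971 kg/m³

For an instantaneous plane source, C(x,t) = M/(n_e·A·√(4πDt)) · exp(−(x−vt)²/(4Dt)), with n_e·A the pore (flow) area.
Plume center vt = 0.849 × 368 = 312.432 m, so the well at 268 m is 44.432 m upgradient of the peak.
√(4πDt) = 58.34 m, giving peak height M/(n_e·A·√(4πDt)) = 9.75/(0.37 × 7.52 × 58.34) = 0.06006 kg/m³.
(x−vt)²/(4Dt) = (-44.432)²/(4 × 0.736 × 368) = 1.822; exp(−1.822) = 0.1617.
C = 0.06006 × 0.1617 = 0.00971 kg/m³.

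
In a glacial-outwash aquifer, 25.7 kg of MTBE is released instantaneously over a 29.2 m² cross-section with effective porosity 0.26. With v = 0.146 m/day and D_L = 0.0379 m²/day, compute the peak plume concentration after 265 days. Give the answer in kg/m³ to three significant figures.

The peak of an instantaneous 1D plume sits at x = vt; there the Gaussian factor is 1 and C_max = M/(n_e·A·√(4πDt)), where n_e·A is the pore area the mass is dissolved in.
√(4πDt) = √(4π × 0.0379 × 265) = 11.23 m, so C_max = 25.7/(0.26 × 29.2 × 11.23) = 0.301 kg/m³.

0.301 kg/m³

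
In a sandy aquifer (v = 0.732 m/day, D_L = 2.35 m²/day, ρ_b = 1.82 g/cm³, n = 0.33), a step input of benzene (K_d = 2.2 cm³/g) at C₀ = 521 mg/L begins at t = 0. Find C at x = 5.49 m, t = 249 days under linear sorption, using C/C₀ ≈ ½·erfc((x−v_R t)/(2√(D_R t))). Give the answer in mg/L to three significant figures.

424 mg/L

Retardation factor R = 1 + ρ_b·K_d/n = 1 + 1.82 × 2.2/0.33 = 13.13.
Sorption retards both mechanisms: v_R = v/R = 0.05575 m/day, D_R = D/R = 0.1790 m²/day.
v_R·t = 0.05575 × 249 = 13.88175 m; 2√(D_R t) = 13.35 m; argument = (5.49 − 13.88175)/13.35 = -0.6286.
C = C₀ × ½·erfc(-0.6286) = 521 × 0.8130 = 424 mg/L.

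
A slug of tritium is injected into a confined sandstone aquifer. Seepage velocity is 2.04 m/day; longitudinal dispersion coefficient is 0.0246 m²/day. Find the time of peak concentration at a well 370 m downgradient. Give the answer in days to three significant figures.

181 days

For the 1D instantaneous-source solution, setting ∂C/∂t = 0 at fixed x gives v²t² + 2Dt − x² = 0, so t = (√(D² + v²x²) − D)/v².
√(D² + v²x²) = √(0.0246² + 2.04² × 370²) = 754.8; v² = 4.1616.
t = (754.8 − 0.0246)/4.1616 = 181 days (vs. the pure-advection estimate x/v = 181 d).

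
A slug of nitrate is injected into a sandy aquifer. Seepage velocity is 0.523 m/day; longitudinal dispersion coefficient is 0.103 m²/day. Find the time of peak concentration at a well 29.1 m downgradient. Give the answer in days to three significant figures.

For the 1D instantaneous-source solution, setting ∂C/∂t = 0 at fixed x gives v²t² + 2Dt − x² = 0, so t = (√(D² + v²x²) − D)/v².
√(D² + v²x²) = √(0.103² + 0.523² × 29.1²) = 15.22; v² = 0.273529.
t = (15.22 − 0.103)/0.273529 = 55.3 days (vs. the pure-advection estimate x/v = 55.6 d).

55.3 days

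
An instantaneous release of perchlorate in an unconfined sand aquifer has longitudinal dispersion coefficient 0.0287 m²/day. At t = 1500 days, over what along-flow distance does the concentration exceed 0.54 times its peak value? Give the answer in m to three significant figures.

20.6 m

The plume is Gaussian with σ = √(2Dt) = √(2 × 0.0287 × 1500) = 9.279 m.
C/C_peak = exp(−Δx²/(2σ²)) = 0.54 ⇒ Δx = σ·√(−2 ln 0.54) = 9.279 × 1.110 = 10.30 m.
Width = 2Δx = 20.6 m.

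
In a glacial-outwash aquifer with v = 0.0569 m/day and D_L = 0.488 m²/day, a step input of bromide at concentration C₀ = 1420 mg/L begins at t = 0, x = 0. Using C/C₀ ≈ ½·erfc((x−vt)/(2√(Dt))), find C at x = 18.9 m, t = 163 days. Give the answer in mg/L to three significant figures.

For a continuous step input, C/C₀ ≈ ½·erfc((x−vt)/(2√(Dt))).
vt = 0.0569 × 163 = 9.2747 m and 2√(Dt) = 2√(0.488 × 163) = 17.84 m.
Argument (x−vt)/(2√(Dt)) = (18.9 − 9.2747)/17.84 = 0.5395; ½·erfc(0.5395) = 0.2227.
C = 1420 × 0.2227 = 316 mg/L.

316 mg/L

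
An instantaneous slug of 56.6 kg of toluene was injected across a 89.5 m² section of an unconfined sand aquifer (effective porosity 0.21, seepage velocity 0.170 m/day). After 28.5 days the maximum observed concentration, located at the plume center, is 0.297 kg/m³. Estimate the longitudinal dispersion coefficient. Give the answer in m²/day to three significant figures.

At the plume center C_max = M/(n_e·A·√(4πDt)), so D = M²/(4πt·(n_e·A·C_max)²).
n_e·A·C_max = 0.21 × 89.5 × 0.297 = 5.582 kg/m.
D = 56.6²/(4π × 28.5 × 5.582²) = 0.287 m²/day.

0.287 m²/day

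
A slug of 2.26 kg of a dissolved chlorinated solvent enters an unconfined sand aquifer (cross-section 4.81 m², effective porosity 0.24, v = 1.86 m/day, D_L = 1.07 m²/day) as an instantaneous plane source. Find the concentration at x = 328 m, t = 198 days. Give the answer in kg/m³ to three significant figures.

0.00559 kg/m³

For an instantaneous plane source, C(x,t) = M/(n_e·A·√(4πDt)) · exp(−(x−vt)²/(4Dt)), with n_e·A the pore (flow) area.
Plume center vt = 1.86 × 198 = 368.28 m, so the well at 328 m is 40.28 m upgradient of the peak.
√(4πDt) = 51.60 m, giving peak height M/(n_e·A·√(4πDt)) = 2.26/(0.24 × 4.81 × 51.60) = 0.03794 kg/m³.
(x−vt)²/(4Dt) = (-40.28)²/(4 × 1.07 × 198) = 1.915; exp(−1.915) = 0.1473.
C = 0.03794 × 0.1473 = 0.00559 kg/m³.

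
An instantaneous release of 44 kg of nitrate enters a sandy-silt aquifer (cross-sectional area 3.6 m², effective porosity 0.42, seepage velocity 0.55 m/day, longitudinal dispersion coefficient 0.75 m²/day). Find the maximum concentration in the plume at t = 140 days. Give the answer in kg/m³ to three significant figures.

0.801 kg/m³

The peak of an instantaneous 1D plume sits at x = vt; there the Gaussian factor is 1 and C_max = M/(n_e·A·√(4πDt)), where n_e·A is the pore area the mass is dissolved in.
√(4πDt) = √(4π × 0.75 × 140) = 36.32 m, so C_max = 44/(0.42 × 3.6 × 36.32) = 0.801 kg/m³.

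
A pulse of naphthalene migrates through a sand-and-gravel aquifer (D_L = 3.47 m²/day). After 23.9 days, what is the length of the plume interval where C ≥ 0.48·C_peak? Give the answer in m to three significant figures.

31.2 m

The plume is Gaussian with σ = √(2Dt) = √(2 × 3.47 × 23.9) = 12.88 m.
C/C_peak = exp(−Δx²/(2σ²)) = 0.48 ⇒ Δx = σ·√(−2 ln 0.48) = 12.88 × 1.212 = 15.61 m.
Width = 2Δx = 31.2 m.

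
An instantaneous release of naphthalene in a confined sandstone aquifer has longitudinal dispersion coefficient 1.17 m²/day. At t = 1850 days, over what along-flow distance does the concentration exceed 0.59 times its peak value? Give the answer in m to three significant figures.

The plume is Gaussian with σ = √(2Dt) = √(2 × 1.17 × 1850) = 65.80 m.
C/C_peak = exp(−Δx²/(2σ²)) = 0.59 ⇒ Δx = σ·√(−2 ln 0.59) = 65.80 × 1.027 = 67.58 m.
Width = 2Δx = 135 m.

135 m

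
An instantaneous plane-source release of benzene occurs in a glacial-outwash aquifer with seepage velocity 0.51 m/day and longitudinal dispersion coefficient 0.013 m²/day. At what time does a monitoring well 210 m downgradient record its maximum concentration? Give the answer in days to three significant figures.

For the 1D instantaneous-source solution, setting ∂C/∂t = 0 at fixed x gives v²t² + 2Dt − x² = 0, so t = (√(D² + v²x²) − D)/v².
√(D² + v²x²) = √(0.013² + 0.51² × 210²) = 107.1; v² = 0.2601.
t = (107.1 − 0.013)/0.2601 = 412 days (vs. the pure-advection estimate x/v = 412 d).

412 days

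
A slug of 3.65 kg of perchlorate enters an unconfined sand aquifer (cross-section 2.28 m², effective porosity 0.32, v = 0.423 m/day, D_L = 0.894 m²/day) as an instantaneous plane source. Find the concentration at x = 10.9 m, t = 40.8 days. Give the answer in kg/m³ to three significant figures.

For an instantaneous plane source, C(x,t) = M/(n_e·A·√(4πDt)) · exp(−(x−vt)²/(4Dt)), with n_e·A the pore (flow) area.
Plume center vt = 0.423 × 40.8 = 17.2584 m, so the well at 10.9 m is 6.3584 m upgradient of the peak.
√(4πDt) = 21.41 m, giving peak height M/(n_e·A·√(4πDt)) = 3.65/(0.32 × 2.28 × 21.41) = 0.2337 kg/m³.
(x−vt)²/(4Dt) = (-6.3584)²/(4 × 0.894 × 40.8) = 0.2771; exp(−0.2771) = 0.7580.
C = 0.2337 × 0.7580 = 0.177 kg/m³.

0.177 kg/m³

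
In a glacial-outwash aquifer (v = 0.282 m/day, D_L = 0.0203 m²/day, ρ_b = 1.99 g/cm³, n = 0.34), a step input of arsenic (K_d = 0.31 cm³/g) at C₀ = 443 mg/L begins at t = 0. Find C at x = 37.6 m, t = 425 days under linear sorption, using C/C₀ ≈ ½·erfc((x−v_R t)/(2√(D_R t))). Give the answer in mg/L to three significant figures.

433 mg/L

Retardation factor R = 1 + ρ_b·K_d/n = 1 + 1.99 × 0.31/0.34 = 2.814.
Sorption retards both mechanisms: v_R = v/R = 0.1002 m/day, D_R = D/R = 0.007214 m²/day.
v_R·t = 0.1002 × 425 = 42.585 m; 2√(D_R t) = 3.502 m; argument = (37.6 − 42.585)/3.502 = -1.423.
C = C₀ × ½·erfc(-1.423) = 443 × 0.9779 = 433 mg/L.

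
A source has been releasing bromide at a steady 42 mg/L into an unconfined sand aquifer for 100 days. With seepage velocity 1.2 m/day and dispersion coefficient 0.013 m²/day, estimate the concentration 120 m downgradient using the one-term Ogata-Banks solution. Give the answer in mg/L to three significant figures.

21.0 mg/L

For a continuous step input, C/C₀ ≈ ½·erfc((x−vt)/(2√(Dt))).
vt = 1.2 × 100 = 120 m and 2√(Dt) = 2√(0.013 × 100) = 2.280 m.
Argument (x−vt)/(2√(Dt)) = (120 − 120)/2.280 = 0; ½·erfc(0) = 0.5000.
C = 42 × 0.5000 = 21.0 mg/L.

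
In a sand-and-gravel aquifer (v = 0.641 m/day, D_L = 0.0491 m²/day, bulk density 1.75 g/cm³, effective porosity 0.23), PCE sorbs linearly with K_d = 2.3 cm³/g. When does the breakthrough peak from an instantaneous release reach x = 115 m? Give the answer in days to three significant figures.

3320 days

Retardation factor R = 1 + ρ_b·K_d/n = 1 + 1.75 × 2.3/0.23 = 18.50.
Sorption retards both mechanisms: v_R = v/R = 0.03465 m/day, D_R = D/R = 0.002654 m²/day.
Peak time from v_R²t² + 2D_R t − x² = 0: t = (√(D_R² + v_R²x²) − D_R)/v_R².
√(D_R² + v_R²x²) = √(0.002654² + 0.03465² × 115²) = 3.985; v_R² = 0.001201.
t = (3.985 − 0.002654)/0.001201 = 3320 days.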